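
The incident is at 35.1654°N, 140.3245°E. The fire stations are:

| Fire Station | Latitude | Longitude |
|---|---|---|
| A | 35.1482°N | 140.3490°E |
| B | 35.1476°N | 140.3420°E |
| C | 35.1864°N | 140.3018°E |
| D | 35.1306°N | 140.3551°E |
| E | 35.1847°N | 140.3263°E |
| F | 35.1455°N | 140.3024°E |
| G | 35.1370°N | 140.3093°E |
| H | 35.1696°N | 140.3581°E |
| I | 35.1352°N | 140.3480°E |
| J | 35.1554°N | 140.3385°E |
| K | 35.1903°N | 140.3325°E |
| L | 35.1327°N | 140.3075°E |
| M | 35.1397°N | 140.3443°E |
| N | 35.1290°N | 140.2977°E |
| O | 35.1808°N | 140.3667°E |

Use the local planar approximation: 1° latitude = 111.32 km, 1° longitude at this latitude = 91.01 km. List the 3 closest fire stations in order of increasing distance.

Distances from 35.1654°N, 140.3245°E:
A: √((-0.0172·111.32)² + (0.0245·91.01)²) = √(3.666091 + 4.971763) = 2.9390 km
B: √((-0.0178·111.32)² + (0.0175·91.01)²) = √(3.926326 + 2.536614) = 2.5422 km
C: √((0.0210·111.32)² + (-0.0227·91.01)²) = √(5.464935 + 4.268054) = 3.1198 km
D: √((-0.0348·111.32)² + (0.0306·91.01)²) = √(15.007380 + 7.755701) = 4.7711 km
E: √((0.0193·111.32)² + (0.0018·91.01)²) = √(4.615949 + 0.026836) = 2.1547 km
F: √((-0.0199·111.32)² + (-0.0221·91.01)²) = √(4.907412 + 4.045412) = 2.9921 km
G: √((-0.0284·111.32)² + (-0.0152·91.01)²) = √(9.995006 + 1.913663) = 3.4509 km
H: √((0.0042·111.32)² + (0.0336·91.01)²) = √(0.218597 + 9.350973) = 3.0935 km
I: √((-0.0302·111.32)² + (0.0235·91.01)²) = √(11.302130 + 4.574187) = 3.9845 km
J: √((-0.0100·111.32)² + (0.0140·91.01)²) = √(1.239214 + 1.623433) = 1.6919 km
K: √((0.0249·111.32)² + (0.0080·91.01)²) = √(7.683252 + 0.530100) = 2.8659 km
L: √((-0.0327·111.32)² + (-0.0170·91.01)²) = √(13.250794 + 2.393735) = 3.9553 km
M: √((-0.0257·111.32)² + (0.0198·91.01)²) = √(8.184886 + 3.247197) = 3.3811 km
N: √((-0.0364·111.32)² + (-0.0268·91.01)²) = √(16.419093 + 5.949053) = 4.7295 km
O: √((0.0154·111.32)² + (0.0422·91.01)²) = √(2.938920 + 14.750377) = 4.2059 km
Sorted: J (1.6919 km) < E (2.1547 km) < B (2.5422 km) < K (2.8659 km) < A (2.9390 km) < …

J, E, B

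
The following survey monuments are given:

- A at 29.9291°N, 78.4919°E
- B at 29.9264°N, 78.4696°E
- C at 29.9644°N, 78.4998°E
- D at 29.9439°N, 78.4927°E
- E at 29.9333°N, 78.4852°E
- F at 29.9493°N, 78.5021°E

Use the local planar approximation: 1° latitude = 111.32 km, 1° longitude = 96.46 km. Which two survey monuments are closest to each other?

Pairwise distances:
A–B: √((-0.0027·111.32)² + (-0.0223·96.46)²) = √(0.090339 + 4.627051) = 2.1720 km
A–C: √((0.0353·111.32)² + (0.0079·96.46)²) = √(15.441725 + 0.580696) = 4.0028 km
A–D: √((0.0148·111.32)² + (0.0008·96.46)²) = √(2.714375 + 0.005955) = 1.6493 km
A–E: √((0.0042·111.32)² + (-0.0067·96.46)²) = √(0.218597 + 0.417680) = 0.7977 km
A–F: √((0.0202·111.32)² + (0.0102·96.46)²) = √(5.056490 + 0.968043) = 2.4545 km
B–C: √((0.0380·111.32)² + (0.0302·96.46)²) = √(17.894254 + 8.486105) = 5.1362 km
B–D: √((0.0175·111.32)² + (0.0231·96.46)²) = √(3.795094 + 4.964991) = 2.9597 km
B–E: √((0.0069·111.32)² + (0.0156·96.46)²) = √(0.589990 + 2.264351) = 1.6895 km
B–F: √((0.0229·111.32)² + (0.0325·96.46)²) = √(6.498563 + 9.827912) = 4.0406 km
C–D: √((-0.0205·111.32)² + (-0.0071·96.46)²) = √(5.207798 + 0.469041) = 2.3826 km
C–E: √((-0.0311·111.32)² + (-0.0146·96.46)²) = √(11.985804 + 1.983354) = 3.7375 km
C–F: √((-0.0151·111.32)² + (0.0023·96.46)²) = √(2.825532 + 0.049221) = 1.6955 km
D–E: √((-0.0106·111.32)² + (-0.0075·96.46)²) = √(1.392381 + 0.523380) = 1.3841 km
D–F: √((0.0054·111.32)² + (0.0094·96.46)²) = √(0.361355 + 0.822148) = 1.0879 km
E–F: √((0.0160·111.32)² + (0.0169·96.46)²) = √(3.172388 + 2.657467) = 2.4145 km
Closest pair: A–E at 0.7977 km.

A and E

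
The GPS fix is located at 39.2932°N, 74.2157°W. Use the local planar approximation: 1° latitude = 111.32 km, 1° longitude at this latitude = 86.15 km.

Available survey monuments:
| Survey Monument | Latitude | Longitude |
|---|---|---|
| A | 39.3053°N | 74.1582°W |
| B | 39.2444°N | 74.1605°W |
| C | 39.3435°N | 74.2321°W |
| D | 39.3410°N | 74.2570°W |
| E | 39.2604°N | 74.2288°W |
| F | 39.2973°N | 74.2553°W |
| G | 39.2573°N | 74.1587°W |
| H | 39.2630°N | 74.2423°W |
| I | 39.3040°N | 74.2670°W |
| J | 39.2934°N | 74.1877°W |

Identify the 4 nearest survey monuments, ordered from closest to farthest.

Distances from 39.2932°N, 74.2157°W:
A: √((0.0121·111.32)² + (0.0575·86.15)²) = √(1.814334 + 24.538401) = 5.1335 km
B: √((-0.0488·111.32)² + (0.0552·86.15)²) = √(29.511144 + 22.614590) = 7.2198 km
C: √((0.0503·111.32)² + (-0.0164·86.15)²) = √(31.353236 + 1.996173) = 5.7749 km
D: √((0.0478·111.32)² + (-0.0413·86.15)²) = √(28.314063 + 12.659328) = 6.4010 km
E: √((-0.0328·111.32)² + (-0.0131·86.15)²) = √(13.331962 + 1.273659) = 3.8217 km
F: √((0.0041·111.32)² + (-0.0396·86.15)²) = √(0.208312 + 11.638605) = 3.4419 km
G: √((-0.0359·111.32)² + (0.0570·86.15)²) = √(15.971117 + 24.113501) = 6.3312 km
H: √((-0.0302·111.32)² + (-0.0266·86.15)²) = √(11.302130 + 5.251385) = 4.0686 km
I: √((0.0108·111.32)² + (-0.0513·86.15)²) = √(1.445419 + 19.531936) = 4.5801 km
J: √((0.0002·111.32)² + (0.0280·86.15)²) = √(0.000496 + 5.818709) = 2.4123 km
Sorted: J (2.4123 km) < F (3.4419 km) < E (3.8217 km) < H (4.0686 km) < I (4.5801 km) < A (5.1335 km) < …

J, F, E, H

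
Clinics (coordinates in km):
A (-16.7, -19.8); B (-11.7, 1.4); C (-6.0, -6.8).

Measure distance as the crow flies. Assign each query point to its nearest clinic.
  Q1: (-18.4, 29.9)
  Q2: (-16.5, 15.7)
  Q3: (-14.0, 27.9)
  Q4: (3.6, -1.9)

Q1 at (-18.4, 29.9):
  A: √((1.7)² + (-49.7)²) = √(2.890 + 2470.090) = 49.7 km
  B: √((6.7)² + (-28.5)²) = √(44.890 + 812.250) = 29.3 km
  C: √((12.4)² + (-36.7)²) = √(153.760 + 1346.890) = 38.7 km
  → nearest: B (29.3 km)
Q2 at (-16.5, 15.7):
  A: √((-0.2)² + (-35.5)²) = √(0.040 + 1260.250) = 35.5 km
  B: √((4.8)² + (-14.3)²) = √(23.040 + 204.490) = 15.1 km
  C: √((10.5)² + (-22.5)²) = √(110.250 + 506.250) = 24.8 km
  → nearest: B (15.1 km)
Q3 at (-14.0, 27.9):
  A: √((-2.7)² + (-47.7)²) = √(7.290 + 2275.290) = 47.8 km
  B: √((2.3)² + (-26.5)²) = √(5.290 + 702.250) = 26.6 km
  C: √((8.0)² + (-34.7)²) = √(64.000 + 1204.090) = 35.6 km
  → nearest: B (26.6 km)
Q4 at (3.6, -1.9):
  A: √((-20.3)² + (-17.9)²) = √(412.090 + 320.410) = 27.1 km
  B: √((-15.3)² + (3.3)²) = √(234.090 + 10.890) = 15.7 km
  C: √((-9.6)² + (-4.9)²) = √(92.160 + 24.010) = 10.8 km
  → nearest: C (10.8 km)

Q1→B; Q2→B; Q3→B; Q4→C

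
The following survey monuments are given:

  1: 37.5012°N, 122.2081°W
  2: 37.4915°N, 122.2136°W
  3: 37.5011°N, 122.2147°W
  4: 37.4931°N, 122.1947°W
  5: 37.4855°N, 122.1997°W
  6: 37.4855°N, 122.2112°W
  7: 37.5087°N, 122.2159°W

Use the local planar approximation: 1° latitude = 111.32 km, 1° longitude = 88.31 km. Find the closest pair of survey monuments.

1 and 3

Pairwise distances:
1–2: √((-0.0097·111.32)² + (-0.0055·88.31)²) = √(1.165977 + 0.235909) = 1.1840 km
1–3: √((-0.0001·111.32)² + (-0.0066·88.31)²) = √(0.000124 + 0.339709) = 0.5830 km
1–4: √((-0.0081·111.32)² + (0.0134·88.31)²) = √(0.813048 + 1.400327) = 1.4877 km
1–5: √((-0.0157·111.32)² + (0.0084·88.31)²) = √(3.054539 + 0.550273) = 1.8986 km
1–6: √((-0.0157·111.32)² + (-0.0031·88.31)²) = √(3.054539 + 0.074945) = 1.7690 km
1–7: √((0.0075·111.32)² + (-0.0078·88.31)²) = √(0.697058 + 0.474470) = 1.0824 km
2–3: √((0.0096·111.32)² + (-0.0011·88.31)²) = √(1.142060 + 0.009436) = 1.0731 km
2–4: √((0.0016·111.32)² + (0.0189·88.31)²) = √(0.031724 + 2.785758) = 1.6785 km
2–5: √((-0.0060·111.32)² + (0.0139·88.31)²) = √(0.446117 + 1.506778) = 1.3975 km
2–6: √((-0.0060·111.32)² + (0.0024·88.31)²) = √(0.446117 + 0.044920) = 0.7007 km
2–7: √((0.0172·111.32)² + (-0.0023·88.31)²) = √(3.666091 + 0.041255) = 1.9254 km
3–4: √((-0.0080·111.32)² + (0.0200·88.31)²) = √(0.793097 + 3.119462) = 1.9780 km
3–5: √((-0.0156·111.32)² + (0.0150·88.31)²) = √(3.015752 + 1.754698) = 2.1841 km
3–6: √((-0.0156·111.32)² + (0.0035·88.31)²) = √(3.015752 + 0.095534) = 1.7639 km
3–7: √((0.0076·111.32)² + (-0.0012·88.31)²) = √(0.715770 + 0.011230) = 0.8526 km
4–5: √((-0.0076·111.32)² + (-0.0050·88.31)²) = √(0.715770 + 0.194966) = 0.9543 km
4–6: √((-0.0076·111.32)² + (-0.0165·88.31)²) = √(0.715770 + 2.123184) = 1.6849 km
4–7: √((0.0156·111.32)² + (-0.0212·88.31)²) = √(3.015752 + 3.505028) = 2.5536 km
5–6: √((0.0000·111.32)² + (-0.0115·88.31)²) = √(0.000000 + 1.031372) = 1.0156 km
5–7: √((0.0232·111.32)² + (-0.0162·88.31)²) = √(6.669947 + 2.046679) = 2.9524 km
6–7: √((0.0232·111.32)² + (-0.0047·88.31)²) = √(6.669947 + 0.172272) = 2.6158 km
Closest pair: 1–3 at 0.5830 km.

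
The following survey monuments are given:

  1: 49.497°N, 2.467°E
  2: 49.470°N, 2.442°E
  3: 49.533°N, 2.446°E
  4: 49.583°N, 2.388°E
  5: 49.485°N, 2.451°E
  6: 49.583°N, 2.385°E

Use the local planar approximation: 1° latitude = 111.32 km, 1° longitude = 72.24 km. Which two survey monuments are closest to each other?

4 and 6

Pairwise distances:
4–6: 0.217 km
1–5: 1.766 km
2–5: 1.792 km
1–2: 3.506 km
1–3: 4.285 km
3–5: 5.356 km
3–4: 6.967 km
2–3: 7.019 km
3–6: 7.099 km
1–4: 11.145 km
1–6: 11.258 km
4–5: 11.821 km
5–6: 11.906 km
2–4: 13.170 km
2–6: 13.236 km
Closest pair: 4–6 at 0.217 km.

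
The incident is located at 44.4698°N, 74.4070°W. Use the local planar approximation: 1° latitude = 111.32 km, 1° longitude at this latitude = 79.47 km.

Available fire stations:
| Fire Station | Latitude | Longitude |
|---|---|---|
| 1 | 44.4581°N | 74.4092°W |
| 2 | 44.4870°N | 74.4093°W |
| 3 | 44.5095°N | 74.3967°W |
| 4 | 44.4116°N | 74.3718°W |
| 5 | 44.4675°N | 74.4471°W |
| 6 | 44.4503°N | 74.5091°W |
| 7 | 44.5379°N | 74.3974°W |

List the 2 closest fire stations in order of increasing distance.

Distances from 44.4698°N, 74.4070°W:
1: √((-0.0117·111.32)² + (-0.0022·79.47)²) = √(1.696360 + 0.030567) = 1.3141 km
2: √((0.0172·111.32)² + (-0.0023·79.47)²) = √(3.666091 + 0.033409) = 1.9234 km
3: √((0.0397·111.32)² + (0.0103·79.47)²) = √(19.531132 + 0.670009) = 4.4946 km
4: √((-0.0582·111.32)² + (0.0352·79.47)²) = √(41.975160 + 7.825133) = 7.0569 km
5: √((-0.0023·111.32)² + (-0.0401·79.47)²) = √(0.065554 + 10.155356) = 3.1970 km
6: √((-0.0195·111.32)² + (-0.1021·79.47)²) = √(4.712112 + 65.835162) = 8.3992 km
7: √((0.0681·111.32)² + (0.0096·79.47)²) = √(57.469924 + 0.582035) = 7.6192 km
Sorted: 1 (1.3141 km) < 2 (1.9234 km) < 5 (3.1970 km) < 3 (4.4946 km) < …

1, 2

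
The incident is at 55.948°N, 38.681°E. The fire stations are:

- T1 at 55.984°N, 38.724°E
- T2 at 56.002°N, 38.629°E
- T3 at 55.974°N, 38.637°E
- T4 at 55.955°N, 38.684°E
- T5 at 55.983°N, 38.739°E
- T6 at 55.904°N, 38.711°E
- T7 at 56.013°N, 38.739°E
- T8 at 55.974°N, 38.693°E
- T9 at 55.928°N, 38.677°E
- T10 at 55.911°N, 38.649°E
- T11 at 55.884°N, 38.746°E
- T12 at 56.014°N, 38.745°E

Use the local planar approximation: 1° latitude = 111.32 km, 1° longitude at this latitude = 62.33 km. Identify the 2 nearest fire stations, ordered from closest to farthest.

T4, T9

Distances from 55.948°N, 38.681°E:
T1: √((0.036·111.32)² + (0.043·62.33)²) = √(16.06022 + 7.18342) = 4.821 km
T2: √((0.054·111.32)² + (-0.052·62.33)²) = √(36.13549 + 10.50512) = 6.829 km
T3: √((0.026·111.32)² + (-0.044·62.33)²) = √(8.37709 + 7.52142) = 3.987 km
T4: √((0.007·111.32)² + (0.003·62.33)²) = √(0.60721 + 0.03497) = 0.801 km
T5: √((0.035·111.32)² + (0.058·62.33)²) = √(15.18037 + 13.06924) = 5.315 km
T6: √((-0.044·111.32)² + (0.030·62.33)²) = √(23.99119 + 3.49653) = 5.243 km
T7: √((0.065·111.32)² + (0.058·62.33)²) = √(52.35680 + 13.06924) = 8.089 km
T8: √((0.026·111.32)² + (0.012·62.33)²) = √(8.37709 + 0.55944) = 2.989 km
T9: √((-0.020·111.32)² + (-0.004·62.33)²) = √(4.95686 + 0.06216) = 2.240 km
T10: √((-0.037·111.32)² + (-0.032·62.33)²) = √(16.96484 + 3.97827) = 4.576 km
T11: √((-0.064·111.32)² + (0.065·62.33)²) = √(50.75822 + 16.41425) = 8.196 km
T12: √((0.066·111.32)² + (0.064·62.33)²) = √(53.98017 + 15.91308) = 8.360 km
Sorted: T4 (0.801 km) < T9 (2.240 km) < T8 (2.989 km) < T3 (3.987 km) < …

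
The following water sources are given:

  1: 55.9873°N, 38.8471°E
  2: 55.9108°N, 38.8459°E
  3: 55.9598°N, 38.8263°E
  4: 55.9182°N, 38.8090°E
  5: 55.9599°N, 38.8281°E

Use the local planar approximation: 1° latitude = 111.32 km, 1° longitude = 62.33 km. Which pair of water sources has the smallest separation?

3 and 5

Pairwise distances:
1–2: √((-0.0765·111.32)² + (-0.0012·62.33)²) = √(72.521915 + 0.005594) = 8.5163 km
1–3: √((-0.0275·111.32)² + (-0.0208·62.33)²) = √(9.371558 + 1.680819) = 3.3245 km
1–4: √((-0.0691·111.32)² + (-0.0381·62.33)²) = √(59.170125 + 5.639547) = 8.0504 km
1–5: √((-0.0274·111.32)² + (-0.0190·62.33)²) = √(9.303525 + 1.402495) = 3.2720 km
2–3: √((0.0490·111.32)² + (-0.0196·62.33)²) = √(29.753534 + 1.492473) = 5.5898 km
2–4: √((0.0074·111.32)² + (-0.0369·62.33)²) = √(0.678594 + 5.289894) = 2.4430 km
2–5: √((0.0491·111.32)² + (-0.0178·62.33)²) = √(29.875101 + 1.230933) = 5.5773 km
3–4: √((-0.0416·111.32)² + (-0.0173·62.33)²) = √(21.445346 + 1.162750) = 4.7548 km
3–5: √((0.0001·111.32)² + (0.0018·62.33)²) = √(0.000124 + 0.012587) = 0.1127 km
4–5: √((0.0417·111.32)² + (0.0191·62.33)²) = √(21.548572 + 1.417297) = 4.7923 km
Closest pair: 3–5 at 0.1127 km.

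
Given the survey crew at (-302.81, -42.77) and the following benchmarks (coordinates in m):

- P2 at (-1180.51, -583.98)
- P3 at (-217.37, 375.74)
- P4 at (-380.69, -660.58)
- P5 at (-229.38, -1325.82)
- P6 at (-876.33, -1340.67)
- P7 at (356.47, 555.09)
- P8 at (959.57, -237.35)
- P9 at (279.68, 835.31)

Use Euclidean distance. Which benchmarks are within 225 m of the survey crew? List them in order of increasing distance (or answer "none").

Distances from (-302.81, -42.77):
P2: 1031.15 m
P3: 427.14 m
P4: 622.70 m
P5: 1285.15 m
P6: 1418.97 m
P7: 889.99 m
P8: 1277.29 m
P9: 1053.72 m
Threshold 225 m: none within range.

none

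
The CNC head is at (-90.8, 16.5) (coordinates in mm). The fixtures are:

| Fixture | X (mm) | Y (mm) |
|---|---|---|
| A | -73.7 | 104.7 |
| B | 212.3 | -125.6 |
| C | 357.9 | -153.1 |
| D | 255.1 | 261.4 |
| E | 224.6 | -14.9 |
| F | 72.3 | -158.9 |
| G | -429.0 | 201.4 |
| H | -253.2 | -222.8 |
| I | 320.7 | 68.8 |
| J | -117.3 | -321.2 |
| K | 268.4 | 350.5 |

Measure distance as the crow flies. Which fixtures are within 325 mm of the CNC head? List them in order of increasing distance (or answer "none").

Distances from (-90.8, 16.5):
A: √((17.1)² + (88.2)²) = √(292.410 + 7779.240) = 89.8 mm
B: √((303.1)² + (-142.1)²) = √(91869.610 + 20192.410) = 334.8 mm
C: √((448.7)² + (-169.6)²) = √(201331.690 + 28764.160) = 479.7 mm
D: √((345.9)² + (244.9)²) = √(119646.810 + 59976.010) = 423.8 mm
E: √((315.4)² + (-31.4)²) = √(99477.160 + 985.960) = 317.0 mm
F: √((163.1)² + (-175.4)²) = √(26601.610 + 30765.160) = 239.5 mm
G: √((-338.2)² + (184.9)²) = √(114379.240 + 34188.010) = 385.4 mm
H: √((-162.4)² + (-239.3)²) = √(26373.760 + 57264.490) = 289.2 mm
I: √((411.5)² + (52.3)²) = √(169332.250 + 2735.290) = 414.8 mm
J: √((-26.5)² + (-337.7)²) = √(702.250 + 114041.290) = 338.7 mm
K: √((359.2)² + (334.0)²) = √(129024.640 + 111556.000) = 490.5 mm
Threshold 325 mm: A (89.8 mm), F (239.5 mm), H (289.2 mm), E (317.0 mm) are within range.

A, F, H, E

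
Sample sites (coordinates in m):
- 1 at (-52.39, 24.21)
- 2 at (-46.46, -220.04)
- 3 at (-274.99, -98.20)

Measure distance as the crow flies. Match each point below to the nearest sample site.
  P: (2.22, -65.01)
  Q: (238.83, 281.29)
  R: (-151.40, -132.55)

P at (2.22, -65.01):
  1: 104.61 m
  2: 162.49 m
  3: 279.19 m
  → nearest: 1 (104.61 m)
Q at (238.83, 281.29):
  1: 388.46 m
  2: 576.82 m
  3: 638.77 m
  → nearest: 1 (388.46 m)
R at (-151.40, -132.55):
  1: 185.41 m
  2: 136.63 m
  3: 128.27 m
  → nearest: 3 (128.27 m)

P→1; Q→1; R→3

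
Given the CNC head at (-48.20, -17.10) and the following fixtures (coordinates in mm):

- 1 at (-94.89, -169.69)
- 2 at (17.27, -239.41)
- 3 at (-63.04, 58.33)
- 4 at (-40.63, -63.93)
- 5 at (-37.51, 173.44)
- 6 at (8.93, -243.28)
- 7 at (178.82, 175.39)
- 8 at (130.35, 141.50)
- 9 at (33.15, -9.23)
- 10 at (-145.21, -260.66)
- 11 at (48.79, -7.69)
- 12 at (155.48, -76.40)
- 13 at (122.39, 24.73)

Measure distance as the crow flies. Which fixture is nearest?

Distances from (-48.20, -17.10):
1: 159.57 mm
2: 231.75 mm
3: 76.88 mm
4: 47.44 mm
5: 190.84 mm
6: 233.28 mm
7: 297.64 mm
8: 238.82 mm
9: 81.73 mm
10: 262.17 mm
11: 97.45 mm
12: 212.14 mm
13: 175.64 mm
Minimum: 4 at 47.44 mm.

4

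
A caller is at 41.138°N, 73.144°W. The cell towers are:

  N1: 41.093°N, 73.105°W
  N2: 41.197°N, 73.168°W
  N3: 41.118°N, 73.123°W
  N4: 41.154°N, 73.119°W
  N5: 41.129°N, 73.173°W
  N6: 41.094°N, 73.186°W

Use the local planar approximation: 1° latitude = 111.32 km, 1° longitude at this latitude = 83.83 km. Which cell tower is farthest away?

N2

Distances from 41.138°N, 73.144°W:
N1: √((-0.045·111.32)² + (0.039·83.83)²) = √(25.09409 + 10.68878) = 5.982 km
N2: √((0.059·111.32)² + (-0.024·83.83)²) = √(43.13705 + 4.04782) = 6.869 km
N3: √((-0.020·111.32)² + (0.021·83.83)²) = √(4.95686 + 3.09911) = 2.838 km
N4: √((0.016·111.32)² + (0.025·83.83)²) = √(3.17239 + 4.39217) = 2.750 km
N5: √((-0.009·111.32)² + (-0.029·83.83)²) = √(1.00376 + 5.91010) = 2.629 km
N6: √((-0.044·111.32)² + (-0.042·83.83)²) = √(23.99119 + 12.39646) = 6.032 km
Maximum: N2 at 6.869 km.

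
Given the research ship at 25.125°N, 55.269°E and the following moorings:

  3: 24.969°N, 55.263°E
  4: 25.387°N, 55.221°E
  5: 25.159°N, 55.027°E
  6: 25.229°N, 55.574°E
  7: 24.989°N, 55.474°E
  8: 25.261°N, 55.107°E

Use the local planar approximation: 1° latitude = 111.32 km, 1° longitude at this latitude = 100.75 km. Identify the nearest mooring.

3

Distances from 25.125°N, 55.269°E:
3: √((-0.156·111.32)² + (-0.006·100.75)²) = √(301.57518 + 0.36542) = 17.376 km
4: √((0.262·111.32)² + (-0.048·100.75)²) = √(850.64622 + 23.38690) = 29.564 km
5: √((0.034·111.32)² + (-0.242·100.75)²) = √(14.32532 + 594.45754) = 24.674 km
6: √((0.104·111.32)² + (0.305·100.75)²) = √(134.03341 + 944.25608) = 32.837 km
7: √((-0.136·111.32)² + (0.205·100.75)²) = √(229.20507 + 426.57739) = 25.608 km
8: √((0.136·111.32)² + (-0.162·100.75)²) = √(229.20507 + 266.39136) = 22.262 km
Minimum: 3 at 17.376 km.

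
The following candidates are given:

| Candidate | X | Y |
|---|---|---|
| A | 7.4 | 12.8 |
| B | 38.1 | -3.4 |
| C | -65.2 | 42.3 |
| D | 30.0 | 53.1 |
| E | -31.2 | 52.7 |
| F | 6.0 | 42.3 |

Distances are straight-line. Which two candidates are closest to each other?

Pairwise distances:
D–F: 26.3
A–F: 29.5
A–B: 34.7
C–E: 35.6
E–F: 38.6
A–D: 46.2
A–E: 55.5
B–F: 55.8
B–D: 57.1
D–E: 61.2
C–F: 71.2
A–C: 78.4
B–E: 89.2
C–D: 95.8
B–C: 113.0
Closest pair: D–F at 26.3.

D and F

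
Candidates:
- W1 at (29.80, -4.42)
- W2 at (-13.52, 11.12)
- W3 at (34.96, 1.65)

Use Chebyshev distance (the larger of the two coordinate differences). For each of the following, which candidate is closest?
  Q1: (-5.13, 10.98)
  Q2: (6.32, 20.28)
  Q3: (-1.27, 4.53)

Q1 at (-5.13, 10.98):
  W1: max(|34.93|, |-15.40|) = 34.93
  W2: max(|-8.39|, |0.14|) = 8.39
  W3: max(|40.09|, |-9.33|) = 40.09
  → nearest: W2 (8.39)
Q2 at (6.32, 20.28):
  W1: max(|23.48|, |-24.70|) = 24.70
  W2: max(|-19.84|, |-9.16|) = 19.84
  W3: max(|28.64|, |-18.63|) = 28.64
  → nearest: W2 (19.84)
Q3 at (-1.27, 4.53):
  W1: max(|31.07|, |-8.95|) = 31.07
  W2: max(|-12.25|, |6.59|) = 12.25
  W3: max(|36.23|, |-2.88|) = 36.23
  → nearest: W2 (12.25)

Q1→W2; Q2→W2; Q3→W2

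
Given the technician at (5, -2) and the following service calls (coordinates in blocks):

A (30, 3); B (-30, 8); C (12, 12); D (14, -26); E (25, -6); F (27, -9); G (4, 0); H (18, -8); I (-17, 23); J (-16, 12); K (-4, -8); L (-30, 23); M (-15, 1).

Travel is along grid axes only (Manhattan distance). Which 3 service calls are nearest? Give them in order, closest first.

G, K, H

Distances from (5, -2):
A: 30 blocks
B: 45 blocks
C: 21 blocks
D: 33 blocks
E: 24 blocks
F: 29 blocks
G: 3 blocks
H: 19 blocks
I: 47 blocks
J: 35 blocks
K: 15 blocks
L: 60 blocks
M: 23 blocks
Sorted: G (3 blocks) < K (15 blocks) < H (19 blocks) < C (21 blocks) < M (23 blocks) < …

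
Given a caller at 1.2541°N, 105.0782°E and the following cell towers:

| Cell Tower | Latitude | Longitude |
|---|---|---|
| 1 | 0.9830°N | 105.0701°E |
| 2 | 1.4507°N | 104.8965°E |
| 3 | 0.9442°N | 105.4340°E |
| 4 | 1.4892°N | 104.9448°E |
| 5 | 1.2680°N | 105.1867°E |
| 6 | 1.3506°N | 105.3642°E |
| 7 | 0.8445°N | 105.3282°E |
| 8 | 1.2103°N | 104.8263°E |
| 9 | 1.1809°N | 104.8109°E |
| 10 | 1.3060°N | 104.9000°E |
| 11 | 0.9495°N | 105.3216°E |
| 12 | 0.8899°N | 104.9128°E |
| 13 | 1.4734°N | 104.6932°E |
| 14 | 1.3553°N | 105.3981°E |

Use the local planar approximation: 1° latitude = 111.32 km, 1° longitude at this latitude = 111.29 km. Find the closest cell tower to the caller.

Distances from 1.2541°N, 105.0782°E:
1: 30.1923 km
2: 29.7973 km
3: 52.5170 km
4: 30.0889 km
5: 12.1737 km
6: 33.5929 km
7: 53.4149 km
8: 28.4548 km
9: 30.8437 km
10: 20.6563 km
11: 43.3995 km
12: 44.5258 km
13: 49.3133 km
14: 37.3416 km
Minimum: 5 at 12.1737 km.

5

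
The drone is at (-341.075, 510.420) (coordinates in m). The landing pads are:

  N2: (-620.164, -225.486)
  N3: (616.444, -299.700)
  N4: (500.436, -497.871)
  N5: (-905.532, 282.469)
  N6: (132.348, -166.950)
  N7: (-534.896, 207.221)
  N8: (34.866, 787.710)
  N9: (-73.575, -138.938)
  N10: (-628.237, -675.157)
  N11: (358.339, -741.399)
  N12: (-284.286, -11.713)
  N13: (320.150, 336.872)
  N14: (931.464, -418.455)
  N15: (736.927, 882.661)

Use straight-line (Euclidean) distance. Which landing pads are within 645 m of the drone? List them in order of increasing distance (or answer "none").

N7, N8, N12, N5

Distances from (-341.075, 510.420):
N2: 787.050 m
N3: 1254.248 m
N4: 1313.313 m
N5: 608.747 m
N6: 826.414 m
N7: 359.856 m
N8: 467.142 m
N9: 702.298 m
N10: 1219.859 m
N11: 1433.956 m
N12: 525.212 m
N13: 683.621 m
N14: 1575.489 m
N15: 1140.461 m
Threshold 645 m: N7 (359.856 m), N8 (467.142 m), N12 (525.212 m), N5 (608.747 m) are within range.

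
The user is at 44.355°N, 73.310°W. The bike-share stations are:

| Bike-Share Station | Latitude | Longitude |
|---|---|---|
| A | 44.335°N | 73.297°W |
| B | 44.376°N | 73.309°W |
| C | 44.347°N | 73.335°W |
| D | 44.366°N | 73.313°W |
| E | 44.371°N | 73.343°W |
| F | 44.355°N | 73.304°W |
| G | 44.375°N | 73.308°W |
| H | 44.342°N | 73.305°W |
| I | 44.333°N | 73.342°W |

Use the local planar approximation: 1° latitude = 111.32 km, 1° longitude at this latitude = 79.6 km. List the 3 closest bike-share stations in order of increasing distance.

Distances from 44.355°N, 73.310°W:
A: 2.455 km
B: 2.339 km
C: 2.180 km
D: 1.248 km
E: 3.174 km
F: 0.478 km
G: 2.232 km
H: 1.501 km
I: 3.534 km
Sorted: F (0.478 km) < D (1.248 km) < H (1.501 km) < C (2.180 km) < G (2.232 km) < …

F, D, H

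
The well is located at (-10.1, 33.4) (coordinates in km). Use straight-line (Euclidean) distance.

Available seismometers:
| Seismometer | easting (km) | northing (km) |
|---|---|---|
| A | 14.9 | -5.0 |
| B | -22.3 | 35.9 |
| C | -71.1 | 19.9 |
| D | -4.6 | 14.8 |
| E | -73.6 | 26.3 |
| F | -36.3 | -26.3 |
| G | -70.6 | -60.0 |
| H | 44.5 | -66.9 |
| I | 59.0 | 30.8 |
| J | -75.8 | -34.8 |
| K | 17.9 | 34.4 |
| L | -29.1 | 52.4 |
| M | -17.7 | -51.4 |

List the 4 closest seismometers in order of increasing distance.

B, D, L, K

Distances from (-10.1, 33.4):
A: 45.8 km
B: 12.5 km
C: 62.5 km
D: 19.4 km
E: 63.9 km
F: 65.2 km
G: 111.3 km
H: 114.2 km
I: 69.1 km
J: 94.7 km
K: 28.0 km
L: 26.9 km
M: 85.1 km
Sorted: B (12.5 km) < D (19.4 km) < L (26.9 km) < K (28.0 km) < A (45.8 km) < C (62.5 km) < …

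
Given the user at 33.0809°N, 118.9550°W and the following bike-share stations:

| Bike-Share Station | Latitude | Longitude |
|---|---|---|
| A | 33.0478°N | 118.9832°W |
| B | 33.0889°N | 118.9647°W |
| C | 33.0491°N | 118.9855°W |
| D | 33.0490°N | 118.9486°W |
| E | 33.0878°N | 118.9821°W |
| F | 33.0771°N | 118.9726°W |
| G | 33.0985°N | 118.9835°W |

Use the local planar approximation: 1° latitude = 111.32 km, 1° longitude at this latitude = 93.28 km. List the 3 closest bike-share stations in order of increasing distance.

B, F, E

Distances from 33.0809°N, 118.9550°W:
A: √((-0.0331·111.32)² + (-0.0282·93.28)²) = √(13.576955 + 6.919509) = 4.5273 km
B: √((0.0080·111.32)² + (-0.0097·93.28)²) = √(0.793097 + 0.818692) = 1.2696 km
C: √((-0.0318·111.32)² + (-0.0305·93.28)²) = √(12.531430 + 8.094253) = 4.5416 km
D: √((-0.0319·111.32)² + (0.0064·93.28)²) = √(12.610368 + 0.356399) = 3.6009 km
E: √((0.0069·111.32)² + (-0.0271·93.28)²) = √(0.589990 + 6.390218) = 2.6420 km
F: √((-0.0038·111.32)² + (-0.0176·93.28)²) = √(0.178943 + 2.695271) = 1.6954 km
G: √((0.0176·111.32)² + (-0.0285·93.28)²) = √(3.838590 + 7.067516) = 3.3024 km
Sorted: B (1.2696 km) < F (1.6954 km) < E (2.6420 km) < G (3.3024 km) < D (3.6009 km) < …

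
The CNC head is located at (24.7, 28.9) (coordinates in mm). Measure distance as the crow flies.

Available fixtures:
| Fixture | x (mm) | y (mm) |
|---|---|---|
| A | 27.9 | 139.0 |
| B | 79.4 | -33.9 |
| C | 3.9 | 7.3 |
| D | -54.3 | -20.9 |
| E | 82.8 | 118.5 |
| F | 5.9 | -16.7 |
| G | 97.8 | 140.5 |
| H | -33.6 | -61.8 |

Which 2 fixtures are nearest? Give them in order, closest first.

Distances from (24.7, 28.9):
A: √((3.2)² + (110.1)²) = √(10.240 + 12122.010) = 110.1 mm
B: √((54.7)² + (-62.8)²) = √(2992.090 + 3943.840) = 83.3 mm
C: √((-20.8)² + (-21.6)²) = √(432.640 + 466.560) = 30.0 mm
D: √((-79.0)² + (-49.8)²) = √(6241.000 + 2480.040) = 93.4 mm
E: √((58.1)² + (89.6)²) = √(3375.610 + 8028.160) = 106.8 mm
F: √((-18.8)² + (-45.6)²) = √(353.440 + 2079.360) = 49.3 mm
G: √((73.1)² + (111.6)²) = √(5343.610 + 12454.560) = 133.4 mm
H: √((-58.3)² + (-90.7)²) = √(3398.890 + 8226.490) = 107.8 mm
Sorted: C (30.0 mm) < F (49.3 mm) < B (83.3 mm) < D (93.4 mm) < …

C, F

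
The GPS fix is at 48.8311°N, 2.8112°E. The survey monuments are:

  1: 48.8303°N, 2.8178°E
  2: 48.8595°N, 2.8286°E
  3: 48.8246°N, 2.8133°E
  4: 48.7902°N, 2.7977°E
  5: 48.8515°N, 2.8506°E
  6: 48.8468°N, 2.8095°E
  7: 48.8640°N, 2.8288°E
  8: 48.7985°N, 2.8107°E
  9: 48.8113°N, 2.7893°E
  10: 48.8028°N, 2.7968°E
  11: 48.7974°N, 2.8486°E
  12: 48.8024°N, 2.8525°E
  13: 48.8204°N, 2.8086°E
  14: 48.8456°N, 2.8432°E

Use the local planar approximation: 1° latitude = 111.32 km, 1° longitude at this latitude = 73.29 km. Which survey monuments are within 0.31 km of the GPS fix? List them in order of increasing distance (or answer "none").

none

Distances from 48.8311°N, 2.8112°E:
1: 0.4918 km
2: 3.4090 km
3: 0.7398 km
4: 4.6593 km
5: 3.6736 km
6: 1.7522 km
7: 3.8829 km
8: 3.6292 km
9: 2.7266 km
10: 3.3224 km
11: 4.6462 km
12: 4.4011 km
13: 1.2063 km
14: 2.8471 km
Threshold 0.31 km: none within range.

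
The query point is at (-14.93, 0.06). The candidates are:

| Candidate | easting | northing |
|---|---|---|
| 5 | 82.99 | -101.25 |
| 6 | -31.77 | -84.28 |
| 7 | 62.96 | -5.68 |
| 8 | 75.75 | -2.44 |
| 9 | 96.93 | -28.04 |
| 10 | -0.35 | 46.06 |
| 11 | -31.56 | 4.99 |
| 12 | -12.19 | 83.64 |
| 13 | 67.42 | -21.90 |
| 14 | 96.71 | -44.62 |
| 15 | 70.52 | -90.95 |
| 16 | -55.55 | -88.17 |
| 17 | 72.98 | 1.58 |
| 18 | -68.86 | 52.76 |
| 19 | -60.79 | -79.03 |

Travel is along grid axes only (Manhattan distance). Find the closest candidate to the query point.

Distances from (-14.93, 0.06):
5: 199.23
6: 101.18
7: 83.63
8: 93.18
9: 139.96
10: 60.58
11: 21.56
12: 86.32
13: 104.31
14: 156.32
15: 176.46
16: 128.85
17: 89.43
18: 106.63
19: 124.95
Minimum: 11 at 21.56.

11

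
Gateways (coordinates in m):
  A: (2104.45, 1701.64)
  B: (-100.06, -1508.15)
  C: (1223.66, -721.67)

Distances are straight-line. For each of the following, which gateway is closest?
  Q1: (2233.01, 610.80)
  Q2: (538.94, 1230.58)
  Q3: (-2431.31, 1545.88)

Q1 at (2233.01, 610.80):
  A: 1098.39 m
  B: 3151.69 m
  C: 1671.61 m
  → nearest: A (1098.39 m)
Q2 at (538.94, 1230.58):
  A: 1634.85 m
  B: 2812.29 m
  C: 2068.85 m
  → nearest: A (1634.85 m)
Q3 at (-2431.31, 1545.88):
  A: 4538.43 m
  B: 3842.11 m
  C: 4301.23 m
  → nearest: B (3842.11 m)

Q1→A; Q2→A; Q3→B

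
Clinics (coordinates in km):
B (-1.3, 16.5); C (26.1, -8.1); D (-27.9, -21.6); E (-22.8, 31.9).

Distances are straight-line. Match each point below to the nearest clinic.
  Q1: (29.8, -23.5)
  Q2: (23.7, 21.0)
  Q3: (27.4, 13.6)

Q1→C; Q2→B; Q3→C

Q1 at (29.8, -23.5):
  B: 50.7 km
  C: 15.8 km
  D: 57.7 km
  E: 76.4 km
  → nearest: C (15.8 km)
Q2 at (23.7, 21.0):
  B: 25.4 km
  C: 29.2 km
  D: 66.9 km
  E: 47.8 km
  → nearest: B (25.4 km)
Q3 at (27.4, 13.6):
  B: 28.8 km
  C: 21.7 km
  D: 65.6 km
  E: 53.4 km
  → nearest: C (21.7 km)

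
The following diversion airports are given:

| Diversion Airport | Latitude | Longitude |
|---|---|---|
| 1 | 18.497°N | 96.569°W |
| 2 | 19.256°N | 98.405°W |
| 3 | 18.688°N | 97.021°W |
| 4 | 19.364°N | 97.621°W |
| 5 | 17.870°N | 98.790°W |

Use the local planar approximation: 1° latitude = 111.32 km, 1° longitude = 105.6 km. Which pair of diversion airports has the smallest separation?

Pairwise distances:
1–2: 211.492 km
1–3: 52.253 km
1–4: 147.161 km
1–5: 244.703 km
2–3: 159.242 km
2–4: 83.659 km
2–5: 159.556 km
3–4: 98.374 km
3–5: 207.818 km
4–5: 207.120 km
Closest pair: 1–3 at 52.253 km.

1 and 3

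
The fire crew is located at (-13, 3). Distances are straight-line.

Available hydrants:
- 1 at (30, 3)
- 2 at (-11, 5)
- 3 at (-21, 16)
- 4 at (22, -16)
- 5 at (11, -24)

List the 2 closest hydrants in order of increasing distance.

Distances from (-13, 3):
1: √((43)² + (0)²) = √(1849.000 + 0.000) = 43.0
2: √((2)² + (2)²) = √(4.000 + 4.000) = 2.8
3: √((-8)² + (13)²) = √(64.000 + 169.000) = 15.3
4: √((35)² + (-19)²) = √(1225.000 + 361.000) = 39.8
5: √((24)² + (-27)²) = √(576.000 + 729.000) = 36.1
Sorted: 2 (2.8) < 3 (15.3) < 5 (36.1) < 4 (39.8) < …

2, 3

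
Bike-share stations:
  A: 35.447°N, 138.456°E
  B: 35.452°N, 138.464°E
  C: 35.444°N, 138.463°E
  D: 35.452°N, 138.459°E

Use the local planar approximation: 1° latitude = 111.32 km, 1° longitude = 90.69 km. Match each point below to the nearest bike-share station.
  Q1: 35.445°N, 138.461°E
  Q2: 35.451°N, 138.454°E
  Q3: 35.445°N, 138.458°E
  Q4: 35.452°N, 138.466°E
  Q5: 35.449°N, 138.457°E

Q1 at 35.445°N, 138.461°E:
  A: 0.505159 km
  B: 0.825371 km
  C: 0.212816 km
  D: 0.800071 km
  → nearest: C (0.212816 km)
Q2 at 35.451°N, 138.454°E:
  A: 0.480805 km
  B: 0.913707 km
  C: 1.128456 km
  D: 0.466914 km
  → nearest: D (0.466914 km)
Q3 at 35.445°N, 138.458°E:
  A: 0.287171 km
  B: 0.950423 km
  C: 0.466914 km
  D: 0.784500 km
  → nearest: A (0.287171 km)
Q4 at 35.452°N, 138.466°E:
  A: 1.064082 km
  B: 0.181380 km
  C: 0.931192 km
  D: 0.634830 km
  → nearest: B (0.181380 km)
Q5 at 35.449°N, 138.457°E:
  A: 0.240402 km
  B: 0.717313 km
  C: 0.778391 km
  D: 0.380037 km
  → nearest: A (0.240402 km)

Q1→C; Q2→D; Q3→A; Q4→B; Q5→A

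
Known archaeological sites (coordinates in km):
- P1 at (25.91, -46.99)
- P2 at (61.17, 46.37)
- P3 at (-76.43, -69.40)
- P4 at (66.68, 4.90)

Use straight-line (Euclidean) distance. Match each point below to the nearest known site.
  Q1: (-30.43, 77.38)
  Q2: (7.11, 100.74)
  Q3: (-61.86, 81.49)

Q1→P2; Q2→P2; Q3→P2

Q1 at (-30.43, 77.38):
  P1: 136.54 km
  P2: 96.71 km
  P3: 153.82 km
  P4: 121.18 km
  → nearest: P2 (96.71 km)
Q2 at (7.11, 100.74):
  P1: 148.92 km
  P2: 76.67 km
  P3: 189.54 km
  P4: 112.84 km
  → nearest: P2 (76.67 km)
Q3 at (-61.86, 81.49):
  P1: 155.60 km
  P2: 127.94 km
  P3: 151.59 km
  P4: 149.63 km
  → nearest: P2 (127.94 km)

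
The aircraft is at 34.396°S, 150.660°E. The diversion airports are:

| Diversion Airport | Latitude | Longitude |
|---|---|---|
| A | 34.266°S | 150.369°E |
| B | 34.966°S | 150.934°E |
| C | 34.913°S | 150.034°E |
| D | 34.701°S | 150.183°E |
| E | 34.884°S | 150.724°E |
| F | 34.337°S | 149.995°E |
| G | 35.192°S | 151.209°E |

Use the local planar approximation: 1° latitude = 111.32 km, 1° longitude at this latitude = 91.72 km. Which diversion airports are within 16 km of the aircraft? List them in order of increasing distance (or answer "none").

none

Distances from 34.396°S, 150.660°E:
A: 30.361 km
B: 68.248 km
C: 81.296 km
D: 55.379 km
E: 54.640 km
F: 61.346 km
G: 101.919 km
Threshold 16 km: none within range.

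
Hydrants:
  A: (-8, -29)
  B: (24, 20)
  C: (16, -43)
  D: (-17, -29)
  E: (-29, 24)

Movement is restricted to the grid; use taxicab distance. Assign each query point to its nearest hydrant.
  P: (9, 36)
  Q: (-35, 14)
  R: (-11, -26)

P→B; Q→E; R→A

P at (9, 36):
  A: 82
  B: 31
  C: 86
  D: 91
  E: 50
  → nearest: B (31)
Q at (-35, 14):
  A: 70
  B: 65
  C: 108
  D: 61
  E: 16
  → nearest: E (16)
R at (-11, -26):
  A: 6
  B: 81
  C: 44
  D: 9
  E: 68
  → nearest: A (6)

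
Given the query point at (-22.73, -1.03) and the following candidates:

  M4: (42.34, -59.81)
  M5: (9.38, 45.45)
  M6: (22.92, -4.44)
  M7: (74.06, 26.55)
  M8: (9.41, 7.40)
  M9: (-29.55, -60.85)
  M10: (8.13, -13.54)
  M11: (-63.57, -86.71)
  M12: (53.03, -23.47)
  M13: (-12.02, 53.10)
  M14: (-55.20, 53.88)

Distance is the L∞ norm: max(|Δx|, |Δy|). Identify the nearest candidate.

Distances from (-22.73, -1.03):
M4: 65.07
M5: 46.48
M6: 45.65
M7: 96.79
M8: 32.14
M9: 59.82
M10: 30.86
M11: 85.68
M12: 75.76
M13: 54.13
M14: 54.91
Minimum: M10 at 30.86.

M10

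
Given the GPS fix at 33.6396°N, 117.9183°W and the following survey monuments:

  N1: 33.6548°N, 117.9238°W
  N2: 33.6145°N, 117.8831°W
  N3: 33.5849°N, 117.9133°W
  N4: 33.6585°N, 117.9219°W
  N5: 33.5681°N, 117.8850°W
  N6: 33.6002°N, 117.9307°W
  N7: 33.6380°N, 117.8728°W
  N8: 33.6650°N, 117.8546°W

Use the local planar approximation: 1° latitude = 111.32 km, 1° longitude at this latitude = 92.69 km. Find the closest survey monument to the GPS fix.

Distances from 33.6396°N, 117.9183°W:
N1: √((0.0152·111.32)² + (-0.0055·92.69)²) = √(2.863081 + 0.259891) = 1.7672 km
N2: √((-0.0251·111.32)² + (0.0352·92.69)²) = √(7.807174 + 10.645133) = 4.2956 km
N3: √((-0.0547·111.32)² + (0.0050·92.69)²) = √(37.078405 + 0.214786) = 6.1068 km
N4: √((0.0189·111.32)² + (-0.0036·92.69)²) = √(4.426597 + 0.111345) = 2.1302 km
N5: √((-0.0715·111.32)² + (0.0333·92.69)²) = √(63.351730 + 9.526958) = 8.5369 km
N6: √((-0.0394·111.32)² + (-0.0124·92.69)²) = √(19.237066 + 1.321019) = 4.5341 km
N7: √((-0.0016·111.32)² + (0.0455·92.69)²) = √(0.031724 + 17.786421) = 4.2212 km
N8: √((0.0254·111.32)² + (0.0637·92.69)²) = √(7.994915 + 34.861384) = 6.5465 km
Minimum: N1 at 1.7672 km.

N1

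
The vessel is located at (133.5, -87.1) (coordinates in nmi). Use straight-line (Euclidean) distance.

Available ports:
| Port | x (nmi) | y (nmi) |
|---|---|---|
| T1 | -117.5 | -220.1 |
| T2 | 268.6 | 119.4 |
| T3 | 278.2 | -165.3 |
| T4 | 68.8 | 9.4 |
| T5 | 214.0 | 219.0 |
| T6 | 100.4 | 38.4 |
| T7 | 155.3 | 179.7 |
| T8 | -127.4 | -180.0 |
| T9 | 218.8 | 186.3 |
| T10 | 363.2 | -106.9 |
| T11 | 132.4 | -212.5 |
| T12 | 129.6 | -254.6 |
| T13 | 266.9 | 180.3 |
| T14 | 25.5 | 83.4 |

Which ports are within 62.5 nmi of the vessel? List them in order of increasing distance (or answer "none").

none

Distances from (133.5, -87.1):
T1: 284.1 nmi
T2: 246.8 nmi
T3: 164.5 nmi
T4: 116.2 nmi
T5: 316.5 nmi
T6: 129.8 nmi
T7: 267.7 nmi
T8: 276.9 nmi
T9: 286.4 nmi
T10: 230.6 nmi
T11: 125.4 nmi
T12: 167.5 nmi
T13: 298.8 nmi
T14: 201.8 nmi
Threshold 62.5 nmi: none within range.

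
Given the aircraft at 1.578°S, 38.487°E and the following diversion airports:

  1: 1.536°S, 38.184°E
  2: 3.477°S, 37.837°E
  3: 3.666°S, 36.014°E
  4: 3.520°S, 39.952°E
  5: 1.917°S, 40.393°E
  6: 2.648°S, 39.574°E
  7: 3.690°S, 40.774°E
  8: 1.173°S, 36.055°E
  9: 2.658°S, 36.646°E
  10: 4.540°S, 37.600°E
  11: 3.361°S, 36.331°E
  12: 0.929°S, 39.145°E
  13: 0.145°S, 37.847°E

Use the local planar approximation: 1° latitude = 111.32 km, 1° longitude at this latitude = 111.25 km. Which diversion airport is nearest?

Distances from 1.578°S, 38.487°E:
1: √((0.042·111.32)² + (-0.303·111.25)²) = √(21.85974 + 1136.27983) = 34.031 km
2: √((-1.899·111.32)² + (-0.650·111.25)²) = √(44688.55632 + 5229.09766) = 223.423 km
3: √((-2.088·111.32)² + (-2.473·111.25)²) = √(54026.56848 + 75691.70220) = 360.164 km
4: √((-1.942·111.32)² + (1.465·111.25)²) = √(46735.27973 + 26562.88785) = 270.736 km
5: √((-0.339·111.32)² + (1.906·111.25)²) = √(1424.11740 + 44962.02181) = 215.374 km
6: √((-1.070·111.32)² + (1.087·111.25)²) = √(14187.76383 + 14623.76258) = 169.740 km
7: √((-2.112·111.32)² + (2.287·111.25)²) = √(55275.69643 + 64733.98883) = 346.424 km
8: √((0.405·111.32)² + (-2.432·111.25)²) = √(2032.62116 + 73202.71360) = 274.291 km
9: √((-1.080·111.32)² + (-1.841·111.25)²) = √(14454.19490 + 41947.64813) = 237.491 km
10: √((-2.962·111.32)² + (-0.887·111.25)²) = √(108721.76739 + 9737.49570) = 344.179 km
11: √((-1.783·111.32)² + (-2.156·111.25)²) = √(39395.72359 + 57530.42102) = 311.330 km
12: √((0.649·111.32)² + (0.658·111.25)²) = √(5219.58277 + 5358.60601) = 102.850 km
13: √((1.433·111.32)² + (-0.640·111.25)²) = √(25447.12810 + 5069.44000) = 174.690 km
Minimum: 1 at 34.031 km.

1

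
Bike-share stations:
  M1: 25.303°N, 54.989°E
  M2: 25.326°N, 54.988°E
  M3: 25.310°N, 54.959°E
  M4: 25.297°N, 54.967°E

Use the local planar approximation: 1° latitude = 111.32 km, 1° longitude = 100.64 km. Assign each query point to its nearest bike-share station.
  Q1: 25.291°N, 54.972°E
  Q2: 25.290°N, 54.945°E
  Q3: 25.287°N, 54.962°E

Q1→M4; Q2→M4; Q3→M4

Q1 at 25.291°N, 54.972°E:
  M1: 2.171 km
  M2: 4.216 km
  M3: 2.487 km
  M4: 0.836 km
  → nearest: M4 (0.836 km)
Q2 at 25.290°N, 54.945°E:
  M1: 4.659 km
  M2: 5.898 km
  M3: 2.635 km
  M4: 2.347 km
  → nearest: M4 (2.347 km)
Q3 at 25.287°N, 54.962°E:
  M1: 3.249 km
  M2: 5.069 km
  M3: 2.578 km
  M4: 1.222 km
  → nearest: M4 (1.222 km)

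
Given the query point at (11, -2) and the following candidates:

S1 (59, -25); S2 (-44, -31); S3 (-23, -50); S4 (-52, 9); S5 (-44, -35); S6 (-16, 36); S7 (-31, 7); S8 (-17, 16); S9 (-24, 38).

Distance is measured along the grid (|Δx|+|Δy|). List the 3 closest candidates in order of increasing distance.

S8, S7, S6

Distances from (11, -2):
S1: |48| + |-23| = 48 + 23 = 71
S2: |-55| + |-29| = 55 + 29 = 84
S3: |-34| + |-48| = 34 + 48 = 82
S4: |-63| + |11| = 63 + 11 = 74
S5: |-55| + |-33| = 55 + 33 = 88
S6: |-27| + |38| = 27 + 38 = 65
S7: |-42| + |9| = 42 + 9 = 51
S8: |-28| + |18| = 28 + 18 = 46
S9: |-35| + |40| = 35 + 40 = 75
Sorted: S8 (46) < S7 (51) < S6 (65) < S1 (71) < S4 (74) < …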